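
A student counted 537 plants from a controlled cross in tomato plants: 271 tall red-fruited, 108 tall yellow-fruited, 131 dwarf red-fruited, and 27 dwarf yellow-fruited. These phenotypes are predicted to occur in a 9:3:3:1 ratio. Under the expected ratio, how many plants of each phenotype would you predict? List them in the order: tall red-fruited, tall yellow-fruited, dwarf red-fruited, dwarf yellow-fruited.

302.0625, 100.6875, 100.6875, 33.5625

The 9:3:3:1 ratio has 16 parts, so with N = 537 the expected counts are:
  tall red-fruited: 537 × 9/16 = 302.0625
  tall yellow-fruited: 537 × 3/16 = 100.6875
  dwarf red-fruited: 537 × 3/16 = 100.6875
  dwarf yellow-fruited: 537 × 1/16 = 33.5625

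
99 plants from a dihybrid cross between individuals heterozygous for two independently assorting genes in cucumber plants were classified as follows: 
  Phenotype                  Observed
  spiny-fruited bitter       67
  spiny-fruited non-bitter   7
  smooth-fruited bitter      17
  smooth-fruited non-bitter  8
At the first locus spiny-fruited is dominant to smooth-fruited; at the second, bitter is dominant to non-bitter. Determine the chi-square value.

10.163

A dihybrid F₂ with independent assortment and complete dominance at both loci gives a 9:3:3:1 phenotypic ratio.
Expected counts for N = 99 under a 9:3:3:1 ratio (total parts = 16):
  spiny-fruited bitter: 99 × 9/16 = 55.6875
  spiny-fruited non-bitter: 99 × 3/16 = 18.5625
  smooth-fruited bitter: 99 × 3/16 = 18.5625
  smooth-fruited non-bitter: 99 × 1/16 = 6.1875
χ² = Σ (O − E)² / E
  spiny-fruited bitter: (67 − 55.6875)² / 55.6875 = 2.2980
  spiny-fruited non-bitter: (7 − 18.5625)² / 18.5625 = 7.2022
  smooth-fruited bitter: (17 − 18.5625)² / 18.5625 = 0.1315
  smooth-fruited non-bitter: (8 − 6.1875)² / 6.1875 = 0.5309
χ² = 2.2980 + 7.2022 + 0.1315 + 0.5309 = 10.1626 ≈ 10.163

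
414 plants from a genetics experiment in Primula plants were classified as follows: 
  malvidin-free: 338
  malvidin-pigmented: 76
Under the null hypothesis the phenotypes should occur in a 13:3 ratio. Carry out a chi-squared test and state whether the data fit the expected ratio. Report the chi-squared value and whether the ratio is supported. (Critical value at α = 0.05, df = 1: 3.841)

Expected counts for N = 414 under a 13:3 ratio (total parts = 16):
  malvidin-free: 414 × 13/16 = 336.375
  malvidin-pigmented: 414 × 3/16 = 77.625
χ² = Σ (O − E)² / E
  malvidin-free: (338 − 336.375)² / 336.375 = 0.0079
  malvidin-pigmented: (76 − 77.625)² / 77.625 = 0.0340
χ² = 0.0079 + 0.0340 = 0.0419 ≈ 0.042
Degrees of freedom = 2 − 1 = 1; critical value at α = 0.05 is 3.841.
Since 0.042 < 3.841, we fail to reject the null hypothesis — the data are consistent with the 13:3 ratio.

0.042; consistent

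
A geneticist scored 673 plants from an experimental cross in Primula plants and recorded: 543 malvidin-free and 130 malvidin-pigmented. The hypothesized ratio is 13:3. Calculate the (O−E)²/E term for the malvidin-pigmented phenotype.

0.115

Total ratio parts = 16. Expected numbers out of 673:
  malvidin-free: 673 × 13/16 = 546.8125
  malvidin-pigmented: 673 × 3/16 = 126.1875
Contribution of malvidin-pigmented: (130 − 126.1875)² / 126.1875 = 0.1152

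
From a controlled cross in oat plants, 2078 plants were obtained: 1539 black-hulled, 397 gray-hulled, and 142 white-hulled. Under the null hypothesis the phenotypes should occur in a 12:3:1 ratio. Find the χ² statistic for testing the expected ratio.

1.516

Expected counts for N = 2078 under a 12:3:1 ratio (total parts = 16):
  black-hulled: 2078 × 12/16 = 1558.5
  gray-hulled: 2078 × 3/16 = 389.625
  white-hulled: 2078 × 1/16 = 129.875
χ² = Σ (O − E)² / E
  black-hulled: (1539 − 1558.5)² / 1558.5 = 0.2440
  gray-hulled: (397 − 389.625)² / 389.625 = 0.1396
  white-hulled: (142 − 129.875)² / 129.875 = 1.1320
χ² = 0.2440 + 0.1396 + 1.1320 = 1.5156 ≈ 1.516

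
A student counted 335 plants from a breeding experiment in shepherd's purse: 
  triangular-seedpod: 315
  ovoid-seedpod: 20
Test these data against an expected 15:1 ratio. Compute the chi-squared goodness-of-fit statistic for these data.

The 15:1 ratio has 16 parts, so with N = 335 the expected counts are:
  triangular-seedpod: 335 × 15/16 = 314.0625
  ovoid-seedpod: 335 × 1/16 = 20.9375
χ² = Σ (O − E)² / E
  triangular-seedpod: (315 − 314.0625)² / 314.0625 = 0.0028
  ovoid-seedpod: (20 − 20.9375)² / 20.9375 = 0.0420
χ² = 0.0028 + 0.0420 = 0.0448 ≈ 0.045

0.045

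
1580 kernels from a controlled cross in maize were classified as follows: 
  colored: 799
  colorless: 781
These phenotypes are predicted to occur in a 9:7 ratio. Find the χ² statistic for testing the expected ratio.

Expected counts for N = 1580 under a 9:7 ratio (total parts = 16):
  colored: 1580 × 9/16 = 888.75
  colorless: 1580 × 7/16 = 691.25
χ² = Σ (O − E)² / E
  colored: (799 − 888.75)² / 888.75 = 9.0634
  colorless: (781 − 691.25)² / 691.25 = 11.6529
χ² = 9.0634 + 11.6529 = 20.7163 ≈ 20.716

20.716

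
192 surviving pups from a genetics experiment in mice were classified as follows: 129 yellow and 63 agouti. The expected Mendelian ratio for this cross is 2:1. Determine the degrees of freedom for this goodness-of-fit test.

A goodness-of-fit test with 2 phenotype classes has df = 2 − 1 = 1.

1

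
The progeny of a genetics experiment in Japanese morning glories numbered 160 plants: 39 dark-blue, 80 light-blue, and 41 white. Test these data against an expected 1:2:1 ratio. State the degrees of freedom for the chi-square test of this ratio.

A goodness-of-fit test with 3 phenotype classes has df = 3 − 1 = 2.

2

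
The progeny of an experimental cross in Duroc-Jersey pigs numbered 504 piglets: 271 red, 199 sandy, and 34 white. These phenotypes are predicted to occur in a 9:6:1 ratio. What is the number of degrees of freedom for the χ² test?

2

A goodness-of-fit test with 3 phenotype classes has df = 3 − 1 = 2.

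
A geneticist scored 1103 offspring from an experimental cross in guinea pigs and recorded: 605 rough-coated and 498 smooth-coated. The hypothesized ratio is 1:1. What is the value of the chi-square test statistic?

10.380

Total ratio parts = 2. Expected numbers out of 1103:
  rough-coated: 1103 × 1/2 = 551.5
  smooth-coated: 1103 × 1/2 = 551.5
χ² = Σ (O − E)² / E
  rough-coated: (605 − 551.5)² / 551.5 = 5.1899
  smooth-coated: (498 − 551.5)² / 551.5 = 5.1899
χ² = 5.1899 + 5.1899 = 10.3798 ≈ 10.380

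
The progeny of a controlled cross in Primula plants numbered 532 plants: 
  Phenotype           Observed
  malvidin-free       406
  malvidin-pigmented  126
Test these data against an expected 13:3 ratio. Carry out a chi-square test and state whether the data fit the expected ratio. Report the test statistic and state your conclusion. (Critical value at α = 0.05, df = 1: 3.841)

8.502; not consistent

Under the 13:3 hypothesis (Σ ratio = 16, N = 532):
  malvidin-free: 532 × 13/16 = 432.25
  malvidin-pigmented: 532 × 3/16 = 99.75
χ² = Σ (O − E)² / E
  malvidin-free: (406 − 432.25)² / 432.25 = 1.5941
  malvidin-pigmented: (126 − 99.75)² / 99.75 = 6.9079
χ² = 1.5941 + 6.9079 = 8.502
Degrees of freedom = 2 − 1 = 1; critical value at α = 0.05 is 3.841.
Since 8.502 > 3.841, we reject the null hypothesis — the data do not fit the 13:3 ratio.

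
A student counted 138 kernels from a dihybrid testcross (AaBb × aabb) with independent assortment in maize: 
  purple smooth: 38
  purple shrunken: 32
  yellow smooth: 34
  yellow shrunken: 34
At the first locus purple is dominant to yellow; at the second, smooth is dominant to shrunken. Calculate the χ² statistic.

A dihybrid testcross with independent assortment gives a 1:1:1:1 ratio.
Expected counts for N = 138 under a 1:1:1:1 ratio (total parts = 4):
  purple smooth: 138 × 1/4 = 34.5
  purple shrunken: 138 × 1/4 = 34.5
  yellow smooth: 138 × 1/4 = 34.5
  yellow shrunken: 138 × 1/4 = 34.5
χ² = Σ (O − E)² / E
  purple smooth: (38 − 34.5)² / 34.5 = 0.3551
  purple shrunken: (32 − 34.5)² / 34.5 = 0.1812
  yellow smooth: (34 − 34.5)² / 34.5 = 0.0072
  yellow shrunken: (34 − 34.5)² / 34.5 = 0.0072
χ² = 0.3551 + 0.1812 + 0.0072 + 0.0072 = 0.5507 ≈ 0.551

0.551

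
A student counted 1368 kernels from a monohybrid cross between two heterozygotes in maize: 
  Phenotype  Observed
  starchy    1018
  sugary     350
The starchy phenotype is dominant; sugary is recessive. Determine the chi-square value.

For a monohybrid cross between heterozygotes with complete dominance, the expected phenotypic ratio is 3:1.
Total ratio parts = 4. Expected numbers out of 1368:
  starchy: 1368 × 3/4 = 1026
  sugary: 1368 × 1/4 = 342
χ² = Σ (O − E)² / E
  starchy: (1018 − 1026)² / 1026 = 0.0624
  sugary: (350 − 342)² / 342 = 0.1871
χ² = 0.0624 + 0.1871 = 0.2495 ≈ 0.250

0.250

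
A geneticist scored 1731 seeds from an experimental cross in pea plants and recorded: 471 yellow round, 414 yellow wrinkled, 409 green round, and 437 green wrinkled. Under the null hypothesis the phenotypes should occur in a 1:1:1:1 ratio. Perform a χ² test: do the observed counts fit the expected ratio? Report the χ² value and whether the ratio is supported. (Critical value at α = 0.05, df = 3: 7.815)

Total ratio parts = 4. Expected numbers out of 1731:
  yellow round: 1731 × 1/4 = 432.75
  yellow wrinkled: 1731 × 1/4 = 432.75
  green round: 1731 × 1/4 = 432.75
  green wrinkled: 1731 × 1/4 = 432.75
χ² = Σ (O − E)² / E
  yellow round: (471 − 432.75)² / 432.75 = 3.3808
  yellow wrinkled: (414 − 432.75)² / 432.75 = 0.8124
  green round: (409 − 432.75)² / 432.75 = 1.3034
  green wrinkled: (437 − 432.75)² / 432.75 = 0.0417
χ² = 3.3808 + 0.8124 + 1.3034 + 0.0417 = 5.5383 ≈ 5.538
Degrees of freedom = 4 − 1 = 3; critical value at α = 0.05 is 7.815.
Since 5.538 < 7.815, we fail to reject the null hypothesis — the data are consistent with the 1:1:1:1 ratio.

5.538; consistent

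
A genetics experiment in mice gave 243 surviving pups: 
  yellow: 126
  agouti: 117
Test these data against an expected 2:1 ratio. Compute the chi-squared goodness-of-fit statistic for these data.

Under the 2:1 hypothesis (Σ ratio = 3, N = 243):
  yellow: 243 × 2/3 = 162
  agouti: 243 × 1/3 = 81
χ² = Σ (O − E)² / E
  yellow: (126 − 162)² / 162 = 8.0000
  agouti: (117 − 81)² / 81 = 16.0000
χ² = 8.0000 + 16.0000 = 24.000

24.000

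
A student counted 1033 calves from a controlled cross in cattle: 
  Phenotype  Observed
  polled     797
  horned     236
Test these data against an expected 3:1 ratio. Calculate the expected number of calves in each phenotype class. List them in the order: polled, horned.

774.75, 258.25

Expected counts for N = 1033 under a 3:1 ratio (total parts = 4):
  polled: 1033 × 3/4 = 774.75
  horned: 1033 × 1/4 = 258.25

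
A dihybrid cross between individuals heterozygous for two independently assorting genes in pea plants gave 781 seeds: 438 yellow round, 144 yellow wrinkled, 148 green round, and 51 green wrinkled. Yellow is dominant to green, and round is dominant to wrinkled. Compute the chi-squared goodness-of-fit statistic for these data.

A dihybrid F₂ with independent assortment and complete dominance at both loci gives a 9:3:3:1 phenotypic ratio.
The 9:3:3:1 ratio has 16 parts, so with N = 781 the expected counts are:
  yellow round: 781 × 9/16 = 439.3125
  yellow wrinkled: 781 × 3/16 = 146.4375
  green round: 781 × 3/16 = 146.4375
  green wrinkled: 781 × 1/16 = 48.8125
χ² = Σ (O − E)² / E
  yellow round: (438 − 439.3125)² / 439.3125 = 0.0039
  yellow wrinkled: (144 − 146.4375)² / 146.4375 = 0.0406
  green round: (148 − 146.4375)² / 146.4375 = 0.0167
  green wrinkled: (51 − 48.8125)² / 48.8125 = 0.0980
χ² = 0.0039 + 0.0406 + 0.0167 + 0.0980 = 0.1592 ≈ 0.159

0.159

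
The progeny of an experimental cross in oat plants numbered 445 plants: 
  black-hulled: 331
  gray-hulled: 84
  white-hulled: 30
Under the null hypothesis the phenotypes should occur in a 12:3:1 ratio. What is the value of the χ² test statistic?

0.199

Under the 12:3:1 hypothesis (Σ ratio = 16, N = 445):
  black-hulled: 445 × 12/16 = 333.75
  gray-hulled: 445 × 3/16 = 83.4375
  white-hulled: 445 × 1/16 = 27.8125
χ² = Σ (O − E)² / E
  black-hulled: (331 − 333.75)² / 333.75 = 0.0227
  gray-hulled: (84 − 83.4375)² / 83.4375 = 0.0038
  white-hulled: (30 − 27.8125)² / 27.8125 = 0.1721
χ² = 0.0227 + 0.0038 + 0.1721 = 0.1986 ≈ 0.199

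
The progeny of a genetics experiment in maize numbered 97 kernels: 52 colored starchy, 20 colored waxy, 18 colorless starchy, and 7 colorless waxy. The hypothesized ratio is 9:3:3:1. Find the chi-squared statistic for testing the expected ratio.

Under the 9:3:3:1 hypothesis (Σ ratio = 16, N = 97):
  colored starchy: 97 × 9/16 = 54.5625
  colored waxy: 97 × 3/16 = 18.1875
  colorless starchy: 97 × 3/16 = 18.1875
  colorless waxy: 97 × 1/16 = 6.0625
χ² = Σ (O − E)² / E
  colored starchy: (52 − 54.5625)² / 54.5625 = 0.1203
  colored waxy: (20 − 18.1875)² / 18.1875 = 0.1806
  colorless starchy: (18 − 18.1875)² / 18.1875 = 0.0019
  colorless waxy: (7 − 6.0625)² / 6.0625 = 0.1450
χ² = 0.1203 + 0.1806 + 0.0019 + 0.1450 = 0.4478 ≈ 0.448

0.448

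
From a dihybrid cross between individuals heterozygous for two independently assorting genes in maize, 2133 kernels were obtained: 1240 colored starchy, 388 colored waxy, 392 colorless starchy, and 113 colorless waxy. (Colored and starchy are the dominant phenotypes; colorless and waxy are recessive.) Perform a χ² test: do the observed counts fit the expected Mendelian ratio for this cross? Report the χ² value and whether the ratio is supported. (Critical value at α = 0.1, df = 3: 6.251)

A dihybrid F₂ with independent assortment and complete dominance at both loci gives a 9:3:3:1 phenotypic ratio.
Expected counts for N = 2133 under a 9:3:3:1 ratio (total parts = 16):
  colored starchy: 2133 × 9/16 = 1199.8125
  colored waxy: 2133 × 3/16 = 399.9375
  colorless starchy: 2133 × 3/16 = 399.9375
  colorless waxy: 2133 × 1/16 = 133.3125
χ² = Σ (O − E)² / E
  colored starchy: (1240 − 1199.8125)² / 1199.8125 = 1.3461
  colored waxy: (388 − 399.9375)² / 399.9375 = 0.3563
  colorless starchy: (392 − 399.9375)² / 399.9375 = 0.1575
  colorless waxy: (113 − 133.3125)² / 133.3125 = 3.0950
χ² = 1.3461 + 0.3563 + 0.1575 + 3.0950 = 4.9549 ≈ 4.955
Degrees of freedom = 4 − 1 = 3; critical value at α = 0.1 is 6.251.
Since 4.955 < 6.251, we fail to reject the null hypothesis — the data are consistent with the 9:3:3:1 ratio.

4.955; consistent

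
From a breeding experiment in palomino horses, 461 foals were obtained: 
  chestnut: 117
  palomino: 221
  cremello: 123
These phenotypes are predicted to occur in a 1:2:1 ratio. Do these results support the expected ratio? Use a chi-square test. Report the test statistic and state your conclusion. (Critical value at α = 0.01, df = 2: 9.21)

0.939; consistent

The 1:2:1 ratio has 4 parts, so with N = 461 the expected counts are:
  chestnut: 461 × 1/4 = 115.25
  palomino: 461 × 2/4 = 230.5
  cremello: 461 × 1/4 = 115.25
χ² = Σ (O − E)² / E
  chestnut: (117 − 115.25)² / 115.25 = 0.0266
  palomino: (221 − 230.5)² / 230.5 = 0.3915
  cremello: (123 − 115.25)² / 115.25 = 0.5211
χ² = 0.0266 + 0.3915 + 0.5211 = 0.9392 ≈ 0.939
Degrees of freedom = 3 − 1 = 2; critical value at α = 0.01 is 9.21.
Since 0.939 < 9.21, we fail to reject the null hypothesis — the data are consistent with the 1:2:1 ratio.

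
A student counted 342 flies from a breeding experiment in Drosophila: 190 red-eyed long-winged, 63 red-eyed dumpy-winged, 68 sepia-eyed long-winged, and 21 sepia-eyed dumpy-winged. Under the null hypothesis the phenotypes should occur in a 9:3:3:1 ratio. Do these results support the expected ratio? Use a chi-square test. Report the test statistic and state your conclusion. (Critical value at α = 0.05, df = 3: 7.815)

Expected counts for N = 342 under a 9:3:3:1 ratio (total parts = 16):
  red-eyed long-winged: 342 × 9/16 = 192.375
  red-eyed dumpy-winged: 342 × 3/16 = 64.125
  sepia-eyed long-winged: 342 × 3/16 = 64.125
  sepia-eyed dumpy-winged: 342 × 1/16 = 21.375
χ² = Σ (O − E)² / E
  red-eyed long-winged: (190 − 192.375)² / 192.375 = 0.0293
  red-eyed dumpy-winged: (63 − 64.125)² / 64.125 = 0.0197
  sepia-eyed long-winged: (68 − 64.125)² / 64.125 = 0.2342
  sepia-eyed dumpy-winged: (21 − 21.375)² / 21.375 = 0.0066
χ² = 0.0293 + 0.0197 + 0.2342 + 0.0066 = 0.2898 ≈ 0.290
Degrees of freedom = 4 − 1 = 3; critical value at α = 0.05 is 7.815.
Since 0.290 < 7.815, we fail to reject the null hypothesis — the data are consistent with the 9:3:3:1 ratio.

0.290; consistent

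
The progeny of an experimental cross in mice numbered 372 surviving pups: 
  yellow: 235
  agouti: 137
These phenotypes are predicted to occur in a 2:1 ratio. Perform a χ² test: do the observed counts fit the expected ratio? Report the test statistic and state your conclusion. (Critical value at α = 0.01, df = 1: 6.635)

2.044; consistent

Expected counts for N = 372 under a 2:1 ratio (total parts = 3):
  yellow: 372 × 2/3 = 248
  agouti: 372 × 1/3 = 124
χ² = Σ (O − E)² / E
  yellow: (235 − 248)² / 248 = 0.6815
  agouti: (137 − 124)² / 124 = 1.3629
χ² = 0.6815 + 1.3629 = 2.0444 ≈ 2.044
Degrees of freedom = 2 − 1 = 1; critical value at α = 0.01 is 6.635.
Since 2.044 < 6.635, we fail to reject the null hypothesis — the data are consistent with the 2:1 ratio.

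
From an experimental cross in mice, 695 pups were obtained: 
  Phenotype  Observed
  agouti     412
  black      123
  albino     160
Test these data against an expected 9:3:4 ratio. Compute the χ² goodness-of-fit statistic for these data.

Expected counts for N = 695 under a 9:3:4 ratio (total parts = 16):
  agouti: 695 × 9/16 = 390.9375
  black: 695 × 3/16 = 130.3125
  albino: 695 × 4/16 = 173.75
χ² = Σ (O − E)² / E
  agouti: (412 − 390.9375)² / 390.9375 = 1.1348
  black: (123 − 130.3125)² / 130.3125 = 0.4103
  albino: (160 − 173.75)² / 173.75 = 1.0881
χ² = 1.1348 + 0.4103 + 1.0881 = 2.6332 ≈ 2.633

2.633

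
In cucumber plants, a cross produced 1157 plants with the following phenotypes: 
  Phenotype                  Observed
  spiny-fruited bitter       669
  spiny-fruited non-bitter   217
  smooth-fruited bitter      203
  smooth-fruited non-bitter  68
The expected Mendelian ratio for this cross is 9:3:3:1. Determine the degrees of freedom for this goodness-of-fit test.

A goodness-of-fit test with 4 phenotype classes has df = 4 − 1 = 3.

3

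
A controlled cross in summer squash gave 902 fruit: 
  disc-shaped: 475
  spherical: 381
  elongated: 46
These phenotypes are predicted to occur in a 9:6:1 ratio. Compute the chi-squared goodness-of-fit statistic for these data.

9.378

Total ratio parts = 16. Expected numbers out of 902:
  disc-shaped: 902 × 9/16 = 507.375
  spherical: 902 × 6/16 = 338.25
  elongated: 902 × 1/16 = 56.375
χ² = Σ (O − E)² / E
  disc-shaped: (475 − 507.375)² / 507.375 = 2.0658
  spherical: (381 − 338.25)² / 338.25 = 5.4030
  elongated: (46 − 56.375)² / 56.375 = 1.9094
χ² = 2.0658 + 5.4030 + 1.9094 = 9.3782 ≈ 9.378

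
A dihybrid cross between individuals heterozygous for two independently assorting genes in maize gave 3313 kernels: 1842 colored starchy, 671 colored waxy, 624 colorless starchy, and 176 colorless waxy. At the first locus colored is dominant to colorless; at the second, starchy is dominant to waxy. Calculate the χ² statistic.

8.916

A dihybrid F₂ with independent assortment and complete dominance at both loci gives a 9:3:3:1 phenotypic ratio.
Under the 9:3:3:1 hypothesis (Σ ratio = 16, N = 3313):
  colored starchy: 3313 × 9/16 = 1863.5625
  colored waxy: 3313 × 3/16 = 621.1875
  colorless starchy: 3313 × 3/16 = 621.1875
  colorless waxy: 3313 × 1/16 = 207.0625
χ² = Σ (O − E)² / E
  colored starchy: (1842 − 1863.5625)² / 1863.5625 = 0.2495
  colored waxy: (671 − 621.1875)² / 621.1875 = 3.9944
  colorless starchy: (624 − 621.1875)² / 621.1875 = 0.0127
  colorless waxy: (176 − 207.0625)² / 207.0625 = 4.6598
χ² = 0.2495 + 3.9944 + 0.0127 + 4.6598 = 8.9164 ≈ 8.916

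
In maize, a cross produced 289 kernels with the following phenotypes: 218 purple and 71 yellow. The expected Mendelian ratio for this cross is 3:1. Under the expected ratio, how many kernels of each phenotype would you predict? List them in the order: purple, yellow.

216.75, 72.25

Expected counts for N = 289 under a 3:1 ratio (total parts = 4):
  purple: 289 × 3/4 = 216.75
  yellow: 289 × 1/4 = 72.25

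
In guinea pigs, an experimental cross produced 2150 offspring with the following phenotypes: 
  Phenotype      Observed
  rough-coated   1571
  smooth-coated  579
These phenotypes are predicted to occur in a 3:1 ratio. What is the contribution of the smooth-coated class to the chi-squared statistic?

3.204

The 3:1 ratio has 4 parts, so with N = 2150 the expected counts are:
  rough-coated: 2150 × 3/4 = 1612.5
  smooth-coated: 2150 × 1/4 = 537.5
Contribution of smooth-coated: (579 − 537.5)² / 537.5 = 3.2042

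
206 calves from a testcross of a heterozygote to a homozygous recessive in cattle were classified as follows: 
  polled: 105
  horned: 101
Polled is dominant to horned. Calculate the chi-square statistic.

0.078

A testcross of a heterozygote (Aa × aa) gives a 1:1 phenotypic ratio.
Expected counts for N = 206 under a 1:1 ratio (total parts = 2):
  polled: 206 × 1/2 = 103
  horned: 206 × 1/2 = 103
χ² = Σ (O − E)² / E
  polled: (105 − 103)² / 103 = 0.0388
  horned: (101 − 103)² / 103 = 0.0388
χ² = 0.0388 + 0.0388 = 0.0776 ≈ 0.078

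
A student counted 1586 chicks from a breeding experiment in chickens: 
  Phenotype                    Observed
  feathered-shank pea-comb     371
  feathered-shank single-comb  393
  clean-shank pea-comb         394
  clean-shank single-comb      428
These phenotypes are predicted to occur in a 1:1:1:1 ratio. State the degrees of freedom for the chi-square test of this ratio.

A goodness-of-fit test with 4 phenotype classes has df = 4 − 1 = 3.

3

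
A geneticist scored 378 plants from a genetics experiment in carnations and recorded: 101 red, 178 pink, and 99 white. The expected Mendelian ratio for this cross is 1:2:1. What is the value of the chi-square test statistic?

The 1:2:1 ratio has 4 parts, so with N = 378 the expected counts are:
  red: 378 × 1/4 = 94.5
  pink: 378 × 2/4 = 189
  white: 378 × 1/4 = 94.5
χ² = Σ (O − E)² / E
  red: (101 − 94.5)² / 94.5 = 0.4471
  pink: (178 − 189)² / 189 = 0.6402
  white: (99 − 94.5)² / 94.5 = 0.2143
χ² = 0.4471 + 0.6402 + 0.2143 = 1.3016 ≈ 1.302

1.302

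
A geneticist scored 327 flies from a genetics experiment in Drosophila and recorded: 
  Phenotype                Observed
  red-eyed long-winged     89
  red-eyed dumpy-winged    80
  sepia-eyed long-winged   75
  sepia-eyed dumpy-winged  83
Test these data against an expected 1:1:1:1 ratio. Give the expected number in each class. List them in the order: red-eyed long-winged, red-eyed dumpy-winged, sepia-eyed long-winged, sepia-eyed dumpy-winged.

Under the 1:1:1:1 hypothesis (Σ ratio = 4, N = 327):
  red-eyed long-winged: 327 × 1/4 = 81.75
  red-eyed dumpy-winged: 327 × 1/4 = 81.75
  sepia-eyed long-winged: 327 × 1/4 = 81.75
  sepia-eyed dumpy-winged: 327 × 1/4 = 81.75

81.75, 81.75, 81.75, 81.75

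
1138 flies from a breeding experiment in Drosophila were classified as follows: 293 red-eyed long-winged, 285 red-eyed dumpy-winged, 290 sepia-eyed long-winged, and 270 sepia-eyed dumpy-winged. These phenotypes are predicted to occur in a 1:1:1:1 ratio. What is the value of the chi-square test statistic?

Under the 1:1:1:1 hypothesis (Σ ratio = 4, N = 1138):
  red-eyed long-winged: 1138 × 1/4 = 284.5
  red-eyed dumpy-winged: 1138 × 1/4 = 284.5
  sepia-eyed long-winged: 1138 × 1/4 = 284.5
  sepia-eyed dumpy-winged: 1138 × 1/4 = 284.5
χ² = Σ (O − E)² / E
  red-eyed long-winged: (293 − 284.5)² / 284.5 = 0.2540
  red-eyed dumpy-winged: (285 − 284.5)² / 284.5 = 0.0009
  sepia-eyed long-winged: (290 − 284.5)² / 284.5 = 0.1063
  sepia-eyed dumpy-winged: (270 − 284.5)² / 284.5 = 0.7390
χ² = 0.2540 + 0.0009 + 0.1063 + 0.7390 = 1.1002 ≈ 1.100

1.100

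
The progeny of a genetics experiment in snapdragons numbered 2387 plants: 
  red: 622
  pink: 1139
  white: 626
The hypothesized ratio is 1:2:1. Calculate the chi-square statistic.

4.991

The 1:2:1 ratio has 4 parts, so with N = 2387 the expected counts are:
  red: 2387 × 1/4 = 596.75
  pink: 2387 × 2/4 = 1193.5
  white: 2387 × 1/4 = 596.75
χ² = Σ (O − E)² / E
  red: (622 − 596.75)² / 596.75 = 1.0684
  pink: (1139 − 1193.5)² / 1193.5 = 2.4887
  white: (626 − 596.75)² / 596.75 = 1.4337
χ² = 1.0684 + 2.4887 + 1.4337 = 4.9908 ≈ 4.991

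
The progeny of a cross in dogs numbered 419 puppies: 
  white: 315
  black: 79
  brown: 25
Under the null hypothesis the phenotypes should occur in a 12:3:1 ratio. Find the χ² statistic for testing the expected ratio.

Expected counts for N = 419 under a 12:3:1 ratio (total parts = 16):
  white: 419 × 12/16 = 314.25
  black: 419 × 3/16 = 78.5625
  brown: 419 × 1/16 = 26.1875
χ² = Σ (O − E)² / E
  white: (315 − 314.25)² / 314.25 = 0.0018
  black: (79 − 78.5625)² / 78.5625 = 0.0024
  brown: (25 − 26.1875)² / 26.1875 = 0.0538
χ² = 0.0018 + 0.0024 + 0.0538 = 0.058

0.058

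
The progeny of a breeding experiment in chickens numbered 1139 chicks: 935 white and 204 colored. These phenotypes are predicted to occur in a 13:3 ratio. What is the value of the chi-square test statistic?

Expected counts for N = 1139 under a 13:3 ratio (total parts = 16):
  white: 1139 × 13/16 = 925.4375
  colored: 1139 × 3/16 = 213.5625
χ² = Σ (O − E)² / E
  white: (935 − 925.4375)² / 925.4375 = 0.0988
  colored: (204 − 213.5625)² / 213.5625 = 0.4282
χ² = 0.0988 + 0.4282 = 0.527

0.527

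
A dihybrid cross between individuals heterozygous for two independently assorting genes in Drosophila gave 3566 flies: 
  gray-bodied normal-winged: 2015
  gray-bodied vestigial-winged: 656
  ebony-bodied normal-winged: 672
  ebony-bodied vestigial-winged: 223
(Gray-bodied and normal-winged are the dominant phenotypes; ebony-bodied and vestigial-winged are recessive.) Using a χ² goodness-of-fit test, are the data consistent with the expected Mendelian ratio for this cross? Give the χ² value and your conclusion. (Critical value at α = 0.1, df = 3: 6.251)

0.297; consistent

A dihybrid F₂ with independent assortment and complete dominance at both loci gives a 9:3:3:1 phenotypic ratio.
Under the 9:3:3:1 hypothesis (Σ ratio = 16, N = 3566):
  gray-bodied normal-winged: 3566 × 9/16 = 2005.875
  gray-bodied vestigial-winged: 3566 × 3/16 = 668.625
  ebony-bodied normal-winged: 3566 × 3/16 = 668.625
  ebony-bodied vestigial-winged: 3566 × 1/16 = 222.875
χ² = Σ (O − E)² / E
  gray-bodied normal-winged: (2015 − 2005.875)² / 2005.875 = 0.0415
  gray-bodied vestigial-winged: (656 − 668.625)² / 668.625 = 0.2384
  ebony-bodied normal-winged: (672 − 668.625)² / 668.625 = 0.0170
  ebony-bodied vestigial-winged: (223 − 222.875)² / 222.875 = 0.0001
χ² = 0.0415 + 0.2384 + 0.0170 + 0.0001 = 0.297
Degrees of freedom = 4 − 1 = 3; critical value at α = 0.1 is 6.251.
Since 0.297 < 6.251, we fail to reject the null hypothesis — the data are consistent with the 9:3:3:1 ratio.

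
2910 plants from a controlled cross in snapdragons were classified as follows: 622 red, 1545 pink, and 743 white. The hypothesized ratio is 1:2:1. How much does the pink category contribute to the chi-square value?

5.567

Expected counts for N = 2910 under a 1:2:1 ratio (total parts = 4):
  red: 2910 × 1/4 = 727.5
  pink: 2910 × 2/4 = 1455
  white: 2910 × 1/4 = 727.5
Contribution of pink: (1545 − 1455)² / 1455 = 5.5670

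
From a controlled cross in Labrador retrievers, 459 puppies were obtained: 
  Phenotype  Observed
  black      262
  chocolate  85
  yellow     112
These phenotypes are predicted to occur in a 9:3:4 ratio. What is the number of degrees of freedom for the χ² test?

A goodness-of-fit test with 3 phenotype classes has df = 3 − 1 = 2.

2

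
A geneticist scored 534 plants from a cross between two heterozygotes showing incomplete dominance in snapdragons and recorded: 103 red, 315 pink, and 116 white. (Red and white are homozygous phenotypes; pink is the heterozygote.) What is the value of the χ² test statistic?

With incomplete dominance, a heterozygote × heterozygote cross gives a 1:2:1 phenotypic ratio.
Expected counts for N = 534 under a 1:2:1 ratio (total parts = 4):
  red: 534 × 1/4 = 133.5
  pink: 534 × 2/4 = 267
  white: 534 × 1/4 = 133.5
χ² = Σ (O − E)² / E
  red: (103 − 133.5)² / 133.5 = 6.9682
  pink: (315 − 267)² / 267 = 8.6292
  white: (116 − 133.5)² / 133.5 = 2.2940
χ² = 6.9682 + 8.6292 + 2.2940 = 17.8914 ≈ 17.891

17.891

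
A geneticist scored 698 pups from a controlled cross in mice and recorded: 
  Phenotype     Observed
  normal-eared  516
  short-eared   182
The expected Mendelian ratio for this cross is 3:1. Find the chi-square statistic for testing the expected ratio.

0.430

Expected counts for N = 698 under a 3:1 ratio (total parts = 4):
  normal-eared: 698 × 3/4 = 523.5
  short-eared: 698 × 1/4 = 174.5
χ² = Σ (O − E)² / E
  normal-eared: (516 − 523.5)² / 523.5 = 0.1074
  short-eared: (182 − 174.5)² / 174.5 = 0.3223
χ² = 0.1074 + 0.3223 = 0.4297 ≈ 0.430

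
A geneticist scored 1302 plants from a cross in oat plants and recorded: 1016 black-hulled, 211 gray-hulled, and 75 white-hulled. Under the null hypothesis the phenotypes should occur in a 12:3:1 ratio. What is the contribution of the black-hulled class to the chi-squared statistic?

1.598

Expected counts for N = 1302 under a 12:3:1 ratio (total parts = 16):
  black-hulled: 1302 × 12/16 = 976.5
  gray-hulled: 1302 × 3/16 = 244.125
  white-hulled: 1302 × 1/16 = 81.375
Contribution of black-hulled: (1016 − 976.5)² / 976.5 = 1.5978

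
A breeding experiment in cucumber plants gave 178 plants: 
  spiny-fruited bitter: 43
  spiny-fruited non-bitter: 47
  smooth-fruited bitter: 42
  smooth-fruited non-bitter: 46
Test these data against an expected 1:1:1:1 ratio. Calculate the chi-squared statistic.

0.382

The 1:1:1:1 ratio has 4 parts, so with N = 178 the expected counts are:
  spiny-fruited bitter: 178 × 1/4 = 44.5
  spiny-fruited non-bitter: 178 × 1/4 = 44.5
  smooth-fruited bitter: 178 × 1/4 = 44.5
  smooth-fruited non-bitter: 178 × 1/4 = 44.5
χ² = Σ (O − E)² / E
  spiny-fruited bitter: (43 − 44.5)² / 44.5 = 0.0506
  spiny-fruited non-bitter: (47 − 44.5)² / 44.5 = 0.1404
  smooth-fruited bitter: (42 − 44.5)² / 44.5 = 0.1404
  smooth-fruited non-bitter: (46 − 44.5)² / 44.5 = 0.0506
χ² = 0.0506 + 0.1404 + 0.1404 + 0.0506 = 0.382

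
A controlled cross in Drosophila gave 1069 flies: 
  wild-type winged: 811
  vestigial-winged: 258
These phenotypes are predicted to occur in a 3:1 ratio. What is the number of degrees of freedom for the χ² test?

A goodness-of-fit test with 2 phenotype classes has df = 2 − 1 = 1.

1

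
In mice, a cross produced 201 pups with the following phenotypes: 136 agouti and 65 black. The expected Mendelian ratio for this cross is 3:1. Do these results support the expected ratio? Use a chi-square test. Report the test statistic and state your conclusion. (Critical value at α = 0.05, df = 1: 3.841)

Expected counts for N = 201 under a 3:1 ratio (total parts = 4):
  agouti: 201 × 3/4 = 150.75
  black: 201 × 1/4 = 50.25
χ² = Σ (O − E)² / E
  agouti: (136 − 150.75)² / 150.75 = 1.4432
  black: (65 − 50.25)² / 50.25 = 4.3296
χ² = 1.4432 + 4.3296 = 5.7728 ≈ 5.773
Degrees of freedom = 2 − 1 = 1; critical value at α = 0.05 is 3.841.
Since 5.773 > 3.841, we reject the null hypothesis — the data do not fit the 3:1 ratio.

5.773; not consistent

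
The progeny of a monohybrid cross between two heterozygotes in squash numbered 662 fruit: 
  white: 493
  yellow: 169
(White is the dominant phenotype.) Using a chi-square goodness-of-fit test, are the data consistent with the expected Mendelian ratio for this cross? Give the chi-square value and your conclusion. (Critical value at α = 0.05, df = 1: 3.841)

For a monohybrid cross between heterozygotes with complete dominance, the expected phenotypic ratio is 3:1.
Under the 3:1 hypothesis (Σ ratio = 4, N = 662):
  white: 662 × 3/4 = 496.5
  yellow: 662 × 1/4 = 165.5
χ² = Σ (O − E)² / E
  white: (493 − 496.5)² / 496.5 = 0.0247
  yellow: (169 − 165.5)² / 165.5 = 0.0740
χ² = 0.0247 + 0.0740 = 0.0987 ≈ 0.099
Degrees of freedom = 2 − 1 = 1; critical value at α = 0.05 is 3.841.
Since 0.099 < 3.841, we fail to reject the null hypothesis — the data are consistent with the 3:1 ratio.

0.099; consistent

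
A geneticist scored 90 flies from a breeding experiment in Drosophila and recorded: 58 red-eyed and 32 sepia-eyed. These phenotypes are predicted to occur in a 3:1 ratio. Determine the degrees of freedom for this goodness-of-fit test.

1

A goodness-of-fit test with 2 phenotype classes has df = 2 − 1 = 1.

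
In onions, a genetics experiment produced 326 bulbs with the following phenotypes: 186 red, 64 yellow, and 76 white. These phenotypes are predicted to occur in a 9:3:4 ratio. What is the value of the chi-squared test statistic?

0.544

Under the 9:3:4 hypothesis (Σ ratio = 16, N = 326):
  red: 326 × 9/16 = 183.375
  yellow: 326 × 3/16 = 61.125
  white: 326 × 4/16 = 81.5
χ² = Σ (O − E)² / E
  red: (186 − 183.375)² / 183.375 = 0.0376
  yellow: (64 − 61.125)² / 61.125 = 0.1352
  white: (76 − 81.5)² / 81.5 = 0.3712
χ² = 0.0376 + 0.1352 + 0.3712 = 0.544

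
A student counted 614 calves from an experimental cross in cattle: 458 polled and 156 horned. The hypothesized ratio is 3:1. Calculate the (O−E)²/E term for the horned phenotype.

The 3:1 ratio has 4 parts, so with N = 614 the expected counts are:
  polled: 614 × 3/4 = 460.5
  horned: 614 × 1/4 = 153.5
Contribution of horned: (156 − 153.5)² / 153.5 = 0.0407

0.041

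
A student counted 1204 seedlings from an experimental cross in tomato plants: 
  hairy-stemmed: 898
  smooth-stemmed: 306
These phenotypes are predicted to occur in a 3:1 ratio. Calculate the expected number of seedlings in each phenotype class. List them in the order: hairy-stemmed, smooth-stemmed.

903, 301

Total ratio parts = 4. Expected numbers out of 1204:
  hairy-stemmed: 1204 × 3/4 = 903
  smooth-stemmed: 1204 × 1/4 = 301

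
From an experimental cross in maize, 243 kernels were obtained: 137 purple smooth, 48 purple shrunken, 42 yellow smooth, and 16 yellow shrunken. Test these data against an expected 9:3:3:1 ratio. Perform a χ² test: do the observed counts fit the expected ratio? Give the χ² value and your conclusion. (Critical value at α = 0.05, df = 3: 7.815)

0.453; consistent

Under the 9:3:3:1 hypothesis (Σ ratio = 16, N = 243):
  purple smooth: 243 × 9/16 = 136.6875
  purple shrunken: 243 × 3/16 = 45.5625
  yellow smooth: 243 × 3/16 = 45.5625
  yellow shrunken: 243 × 1/16 = 15.1875
χ² = Σ (O − E)² / E
  purple smooth: (137 − 136.6875)² / 136.6875 = 0.0007
  purple shrunken: (48 − 45.5625)² / 45.5625 = 0.1304
  yellow smooth: (42 − 45.5625)² / 45.5625 = 0.2785
  yellow shrunken: (16 − 15.1875)² / 15.1875 = 0.0435
χ² = 0.0007 + 0.1304 + 0.2785 + 0.0435 = 0.4531 ≈ 0.453
Degrees of freedom = 4 − 1 = 3; critical value at α = 0.05 is 7.815.
Since 0.453 < 7.815, we fail to reject the null hypothesis — the data are consistent with the 9:3:3:1 ratio.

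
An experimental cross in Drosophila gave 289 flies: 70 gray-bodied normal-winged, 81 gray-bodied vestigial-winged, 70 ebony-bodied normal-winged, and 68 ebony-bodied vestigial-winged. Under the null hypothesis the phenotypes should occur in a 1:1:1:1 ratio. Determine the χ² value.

Total ratio parts = 4. Expected numbers out of 289:
  gray-bodied normal-winged: 289 × 1/4 = 72.25
  gray-bodied vestigial-winged: 289 × 1/4 = 72.25
  ebony-bodied normal-winged: 289 × 1/4 = 72.25
  ebony-bodied vestigial-winged: 289 × 1/4 = 72.25
χ² = Σ (O − E)² / E
  gray-bodied normal-winged: (70 − 72.25)² / 72.25 = 0.0701
  gray-bodied vestigial-winged: (81 − 72.25)² / 72.25 = 1.0597
  ebony-bodied normal-winged: (70 − 72.25)² / 72.25 = 0.0701
  ebony-bodied vestigial-winged: (68 − 72.25)² / 72.25 = 0.2500
χ² = 0.0701 + 1.0597 + 0.0701 + 0.2500 = 1.4499 ≈ 1.450

1.450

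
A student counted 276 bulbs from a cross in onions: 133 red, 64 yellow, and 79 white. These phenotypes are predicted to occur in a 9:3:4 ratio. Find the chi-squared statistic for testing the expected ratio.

The 9:3:4 ratio has 16 parts, so with N = 276 the expected counts are:
  red: 276 × 9/16 = 155.25
  yellow: 276 × 3/16 = 51.75
  white: 276 × 4/16 = 69
χ² = Σ (O − E)² / E
  red: (133 − 155.25)² / 155.25 = 3.1888
  yellow: (64 − 51.75)² / 51.75 = 2.8998
  white: (79 − 69)² / 69 = 1.4493
χ² = 3.1888 + 2.8998 + 1.4493 = 7.5379 ≈ 7.538

7.538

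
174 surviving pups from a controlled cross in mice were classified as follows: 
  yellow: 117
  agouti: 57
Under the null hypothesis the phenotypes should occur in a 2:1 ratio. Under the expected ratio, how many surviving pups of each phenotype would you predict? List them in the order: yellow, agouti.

116, 58

The 2:1 ratio has 3 parts, so with N = 174 the expected counts are:
  yellow: 174 × 2/3 = 116
  agouti: 174 × 1/3 = 58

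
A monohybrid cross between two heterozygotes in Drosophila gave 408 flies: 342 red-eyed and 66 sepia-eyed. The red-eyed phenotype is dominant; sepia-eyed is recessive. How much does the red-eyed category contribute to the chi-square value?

For a monohybrid cross between heterozygotes with complete dominance, the expected phenotypic ratio is 3:1.
Total ratio parts = 4. Expected numbers out of 408:
  red-eyed: 408 × 3/4 = 306
  sepia-eyed: 408 × 1/4 = 102
Contribution of red-eyed: (342 − 306)² / 306 = 4.2353

4.235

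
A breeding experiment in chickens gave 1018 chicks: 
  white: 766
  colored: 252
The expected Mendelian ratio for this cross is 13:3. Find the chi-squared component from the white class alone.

Under the 13:3 hypothesis (Σ ratio = 16, N = 1018):
  white: 1018 × 13/16 = 827.125
  colored: 1018 × 3/16 = 190.875
Contribution of white: (766 − 827.125)² / 827.125 = 4.5172

4.517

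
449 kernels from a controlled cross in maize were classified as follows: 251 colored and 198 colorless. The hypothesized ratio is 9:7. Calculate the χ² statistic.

0.022

Total ratio parts = 16. Expected numbers out of 449:
  colored: 449 × 9/16 = 252.5625
  colorless: 449 × 7/16 = 196.4375
χ² = Σ (O − E)² / E
  colored: (251 − 252.5625)² / 252.5625 = 0.0097
  colorless: (198 − 196.4375)² / 196.4375 = 0.0124
χ² = 0.0097 + 0.0124 = 0.0221 ≈ 0.022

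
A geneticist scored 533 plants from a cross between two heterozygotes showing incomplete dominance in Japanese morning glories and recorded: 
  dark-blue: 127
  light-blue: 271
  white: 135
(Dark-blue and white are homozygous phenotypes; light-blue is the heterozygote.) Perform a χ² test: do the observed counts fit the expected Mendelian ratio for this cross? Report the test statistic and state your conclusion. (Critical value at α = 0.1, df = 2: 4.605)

0.392; consistent

With incomplete dominance, a heterozygote × heterozygote cross gives a 1:2:1 phenotypic ratio.
Expected counts for N = 533 under a 1:2:1 ratio (total parts = 4):
  dark-blue: 533 × 1/4 = 133.25
  light-blue: 533 × 2/4 = 266.5
  white: 533 × 1/4 = 133.25
χ² = Σ (O − E)² / E
  dark-blue: (127 − 133.25)² / 133.25 = 0.2932
  light-blue: (271 − 266.5)² / 266.5 = 0.0760
  white: (135 − 133.25)² / 133.25 = 0.0230
χ² = 0.2932 + 0.0760 + 0.0230 = 0.3922 ≈ 0.392
Degrees of freedom = 3 − 1 = 2; critical value at α = 0.1 is 4.605.
Since 0.392 < 4.605, we fail to reject the null hypothesis — the data are consistent with the 1:2:1 ratio.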